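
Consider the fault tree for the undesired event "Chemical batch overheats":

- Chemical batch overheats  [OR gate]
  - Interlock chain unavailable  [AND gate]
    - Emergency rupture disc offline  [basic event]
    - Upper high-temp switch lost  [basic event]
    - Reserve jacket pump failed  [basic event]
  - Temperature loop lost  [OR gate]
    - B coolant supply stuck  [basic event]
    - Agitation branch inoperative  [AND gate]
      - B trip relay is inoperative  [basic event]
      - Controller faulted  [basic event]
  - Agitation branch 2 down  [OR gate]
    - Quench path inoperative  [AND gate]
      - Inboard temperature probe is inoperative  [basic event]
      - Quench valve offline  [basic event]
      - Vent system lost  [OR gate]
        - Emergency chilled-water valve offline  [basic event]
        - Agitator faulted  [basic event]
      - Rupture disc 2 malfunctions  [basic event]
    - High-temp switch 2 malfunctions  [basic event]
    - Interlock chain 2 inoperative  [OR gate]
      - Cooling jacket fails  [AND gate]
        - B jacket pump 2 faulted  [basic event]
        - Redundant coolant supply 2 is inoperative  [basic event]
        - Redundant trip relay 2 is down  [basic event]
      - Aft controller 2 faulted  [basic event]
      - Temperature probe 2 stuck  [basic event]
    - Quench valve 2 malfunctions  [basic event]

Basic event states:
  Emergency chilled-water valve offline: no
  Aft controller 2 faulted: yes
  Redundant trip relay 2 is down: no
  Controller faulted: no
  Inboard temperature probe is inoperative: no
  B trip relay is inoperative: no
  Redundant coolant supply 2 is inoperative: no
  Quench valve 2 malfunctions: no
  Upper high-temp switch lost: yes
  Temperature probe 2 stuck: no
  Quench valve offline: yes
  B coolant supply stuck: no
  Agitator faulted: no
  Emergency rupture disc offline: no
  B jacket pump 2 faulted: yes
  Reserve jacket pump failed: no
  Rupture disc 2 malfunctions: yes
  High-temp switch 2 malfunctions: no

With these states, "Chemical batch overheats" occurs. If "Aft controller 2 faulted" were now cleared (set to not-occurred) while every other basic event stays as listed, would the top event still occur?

Counterfactual: set "Aft controller 2 faulted" to not occurred.
Interlock chain unavailable [AND]: Emergency rupture disc offline=not, Upper high-temp switch lost=occurs, Reserve jacket pump failed=not → not all inputs occur → does not occur.
Agitation branch inoperative [AND]: B trip relay is inoperative=not, Controller faulted=not → not all inputs occur → does not occur.
Temperature loop lost [OR]: B coolant supply stuck=not, Agitation branch inoperative=not → no input occurs → does not occur.
Vent system lost [OR]: Emergency chilled-water valve offline=not, Agitator faulted=not → no input occurs → does not occur.
Quench path inoperative [AND]: Inboard temperature probe is inoperative=not, Quench valve offline=occurs, Vent system lost=not, Rupture disc 2 malfunctions=occurs → not all inputs occur → does not occur.
Cooling jacket fails [AND]: B jacket pump 2 faulted=occurs, Redundant coolant supply 2 is inoperative=not, Redundant trip relay 2 is down=not → not all inputs occur → does not occur.
Interlock chain 2 inoperative [OR]: Cooling jacket fails=not, Aft controller 2 faulted=not, Temperature probe 2 stuck=not → no input occurs → does not occur.
Agitation branch 2 down [OR]: Quench path inoperative=not, High-temp switch 2 malfunctions=not, Interlock chain 2 inoperative=not, Quench valve 2 malfunctions=not → no input occurs → does not occur.
Chemical batch overheats [OR]: Interlock chain unavailable=not, Temperature loop lost=not, Agitation branch 2 down=not → no input occurs → does not occur.

No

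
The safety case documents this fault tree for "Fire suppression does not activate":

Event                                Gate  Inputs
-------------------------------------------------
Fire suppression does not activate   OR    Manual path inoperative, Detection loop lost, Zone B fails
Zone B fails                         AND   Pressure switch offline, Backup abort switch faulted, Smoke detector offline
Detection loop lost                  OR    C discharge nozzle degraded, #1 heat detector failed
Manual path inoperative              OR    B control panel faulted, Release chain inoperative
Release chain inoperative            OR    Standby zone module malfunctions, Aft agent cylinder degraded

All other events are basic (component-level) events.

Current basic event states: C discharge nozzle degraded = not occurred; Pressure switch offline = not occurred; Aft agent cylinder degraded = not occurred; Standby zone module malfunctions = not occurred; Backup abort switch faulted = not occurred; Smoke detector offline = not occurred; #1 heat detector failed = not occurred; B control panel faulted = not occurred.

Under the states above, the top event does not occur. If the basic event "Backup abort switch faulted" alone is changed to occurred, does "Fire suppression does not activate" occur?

Counterfactual: set "Backup abort switch faulted" to occurred.
Release chain inoperative [OR]: Standby zone module malfunctions=not, Aft agent cylinder degraded=not → no input occurs → does not occur.
Manual path inoperative [OR]: B control panel faulted=not, Release chain inoperative=not → no input occurs → does not occur.
Detection loop lost [OR]: C discharge nozzle degraded=not, #1 heat detector failed=not → no input occurs → does not occur.
Zone B fails [AND]: Pressure switch offline=not, Backup abort switch faulted=occurs, Smoke detector offline=not → not all inputs occur → does not occur.
Fire suppression does not activate [OR]: Manual path inoperative=not, Detection loop lost=not, Zone B fails=not → no input occurs → does not occur.

No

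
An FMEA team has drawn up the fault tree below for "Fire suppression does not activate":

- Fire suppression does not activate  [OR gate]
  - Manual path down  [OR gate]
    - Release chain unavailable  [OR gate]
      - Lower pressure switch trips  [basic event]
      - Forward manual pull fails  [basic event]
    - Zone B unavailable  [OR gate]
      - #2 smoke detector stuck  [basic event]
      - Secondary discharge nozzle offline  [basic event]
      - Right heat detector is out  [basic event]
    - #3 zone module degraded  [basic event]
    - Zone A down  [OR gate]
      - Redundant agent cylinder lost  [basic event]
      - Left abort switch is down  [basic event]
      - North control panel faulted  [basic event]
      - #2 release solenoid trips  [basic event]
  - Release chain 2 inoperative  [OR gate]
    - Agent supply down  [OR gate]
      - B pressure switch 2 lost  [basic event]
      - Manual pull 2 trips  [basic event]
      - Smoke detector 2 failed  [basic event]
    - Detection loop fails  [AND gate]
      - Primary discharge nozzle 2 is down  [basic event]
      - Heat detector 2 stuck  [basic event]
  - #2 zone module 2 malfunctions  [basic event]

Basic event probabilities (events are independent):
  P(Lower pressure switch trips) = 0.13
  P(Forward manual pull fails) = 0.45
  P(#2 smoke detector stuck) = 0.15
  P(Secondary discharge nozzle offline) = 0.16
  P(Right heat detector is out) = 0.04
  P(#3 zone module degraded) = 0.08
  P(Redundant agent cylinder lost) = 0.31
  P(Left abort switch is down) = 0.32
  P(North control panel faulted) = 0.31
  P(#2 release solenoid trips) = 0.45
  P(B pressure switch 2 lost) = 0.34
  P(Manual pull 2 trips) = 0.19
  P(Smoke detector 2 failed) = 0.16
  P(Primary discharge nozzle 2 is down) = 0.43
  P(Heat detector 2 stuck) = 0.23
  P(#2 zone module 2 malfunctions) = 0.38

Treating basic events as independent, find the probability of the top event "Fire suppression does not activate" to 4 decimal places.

0.9865

P(Release chain unavailable) [OR] = 1 − (1−0.13) × (1−0.45) = 0.521500
P(Zone B unavailable) [OR] = 1 − (1−0.15) × (1−0.16) × (1−0.04) = 0.314560
P(Zone A down) [OR] = 1 − (1−0.31) × (1−0.32) × (1−0.31) × (1−0.45) = 0.821939
P(Manual path down) [OR] = 1 − (1−0.521500) × (1−0.314560) × (1−0.08) × (1−0.821939) = 0.946271
P(Agent supply down) [OR] = 1 − (1−0.34) × (1−0.19) × (1−0.16) = 0.550936
P(Detection loop fails) [AND] = 0.43 × 0.23 = 0.098900
P(Release chain 2 inoperative) [OR] = 1 − (1−0.550936) × (1−0.098900) = 0.595348
P(Fire suppression does not activate) [OR] = 1 − (1−0.946271) × (1−0.595348) × (1−0.38) = 0.986520
Rounded to 4 decimal places: P(Fire suppression does not activate) ≈ 0.9865.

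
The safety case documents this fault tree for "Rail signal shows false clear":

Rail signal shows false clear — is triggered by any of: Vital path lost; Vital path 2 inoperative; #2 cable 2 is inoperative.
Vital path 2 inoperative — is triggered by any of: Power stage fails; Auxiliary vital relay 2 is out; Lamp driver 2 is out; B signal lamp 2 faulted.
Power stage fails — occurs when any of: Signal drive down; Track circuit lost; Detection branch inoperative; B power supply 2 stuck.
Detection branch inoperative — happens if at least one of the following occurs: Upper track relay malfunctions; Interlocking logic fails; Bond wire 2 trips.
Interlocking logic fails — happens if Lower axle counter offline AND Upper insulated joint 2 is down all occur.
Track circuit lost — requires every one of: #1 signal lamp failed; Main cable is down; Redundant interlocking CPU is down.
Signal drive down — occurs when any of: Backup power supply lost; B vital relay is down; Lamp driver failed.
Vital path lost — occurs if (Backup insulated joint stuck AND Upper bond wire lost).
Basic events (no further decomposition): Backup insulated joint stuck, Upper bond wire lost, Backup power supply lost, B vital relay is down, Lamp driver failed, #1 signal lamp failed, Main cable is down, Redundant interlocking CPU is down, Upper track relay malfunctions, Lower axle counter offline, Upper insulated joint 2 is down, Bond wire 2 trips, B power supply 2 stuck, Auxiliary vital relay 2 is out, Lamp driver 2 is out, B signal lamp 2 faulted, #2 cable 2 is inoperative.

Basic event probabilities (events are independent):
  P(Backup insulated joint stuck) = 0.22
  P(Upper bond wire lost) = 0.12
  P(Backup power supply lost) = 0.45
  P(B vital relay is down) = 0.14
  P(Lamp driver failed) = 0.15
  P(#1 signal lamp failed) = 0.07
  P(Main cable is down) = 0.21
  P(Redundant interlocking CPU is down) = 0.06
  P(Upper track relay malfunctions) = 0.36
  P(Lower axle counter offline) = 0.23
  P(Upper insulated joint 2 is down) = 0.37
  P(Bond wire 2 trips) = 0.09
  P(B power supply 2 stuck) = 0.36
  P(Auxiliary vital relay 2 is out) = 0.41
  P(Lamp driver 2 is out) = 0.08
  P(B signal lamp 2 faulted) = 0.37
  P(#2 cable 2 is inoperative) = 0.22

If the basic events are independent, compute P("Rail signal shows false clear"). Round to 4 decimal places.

0.9644

P(Vital path lost) [AND] = 0.22 × 0.12 = 0.026400
P(Signal drive down) [OR] = 1 − (1−0.45) × (1−0.14) × (1−0.15) = 0.597950
P(Track circuit lost) [AND] = 0.07 × 0.21 × 0.06 = 0.000882
P(Interlocking logic fails) [AND] = 0.23 × 0.37 = 0.085100
P(Detection branch inoperative) [OR] = 1 − (1−0.36) × (1−0.085100) × (1−0.09) = 0.467162
P(Power stage fails) [OR] = 1 − (1−0.597950) × (1−0.000882) × (1−0.467162) × (1−0.36) = 0.863015
P(Vital path 2 inoperative) [OR] = 1 − (1−0.863015) × (1−0.41) × (1−0.08) × (1−0.37) = 0.953156
P(Rail signal shows false clear) [OR] = 1 − (1−0.026400) × (1−0.953156) × (1−0.22) = 0.964426
Rounded to 4 decimal places: P(Rail signal shows false clear) ≈ 0.9644.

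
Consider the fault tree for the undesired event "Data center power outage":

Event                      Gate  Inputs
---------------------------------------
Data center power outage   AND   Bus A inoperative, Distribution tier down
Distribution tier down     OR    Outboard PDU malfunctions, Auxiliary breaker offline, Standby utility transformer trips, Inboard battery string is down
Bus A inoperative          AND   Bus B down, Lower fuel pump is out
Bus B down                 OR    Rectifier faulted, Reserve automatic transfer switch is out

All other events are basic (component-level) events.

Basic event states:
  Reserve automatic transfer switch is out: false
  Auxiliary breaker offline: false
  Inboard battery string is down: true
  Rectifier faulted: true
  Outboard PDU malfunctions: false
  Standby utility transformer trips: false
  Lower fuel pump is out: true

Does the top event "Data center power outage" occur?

Bus B down [OR]: Rectifier faulted=occurs, Reserve automatic transfer switch is out=not → at least one input occurs → occurs.
Bus A inoperative [AND]: Bus B down=occurs, Lower fuel pump is out=occurs → all inputs occur → occurs.
Distribution tier down [OR]: Outboard PDU malfunctions=not, Auxiliary breaker offline=not, Standby utility transformer trips=not, Inboard battery string is down=occurs → at least one input occurs → occurs.
Data center power outage [AND]: Bus A inoperative=occurs, Distribution tier down=occurs → all inputs occur → occurs.

Yes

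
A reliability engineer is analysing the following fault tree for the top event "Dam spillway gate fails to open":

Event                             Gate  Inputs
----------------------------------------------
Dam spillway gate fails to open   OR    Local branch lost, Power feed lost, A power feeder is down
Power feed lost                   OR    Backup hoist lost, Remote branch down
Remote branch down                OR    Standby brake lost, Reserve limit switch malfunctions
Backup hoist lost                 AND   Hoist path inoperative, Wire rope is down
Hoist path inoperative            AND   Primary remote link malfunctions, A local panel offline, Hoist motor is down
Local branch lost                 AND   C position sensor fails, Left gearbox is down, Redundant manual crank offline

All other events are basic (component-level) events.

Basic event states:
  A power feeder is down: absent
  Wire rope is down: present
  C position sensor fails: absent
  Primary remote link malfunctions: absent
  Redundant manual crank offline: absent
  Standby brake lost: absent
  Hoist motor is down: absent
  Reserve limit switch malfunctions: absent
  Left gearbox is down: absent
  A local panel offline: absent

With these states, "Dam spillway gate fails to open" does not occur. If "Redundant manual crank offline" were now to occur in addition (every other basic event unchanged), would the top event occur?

No

Counterfactual: set "Redundant manual crank offline" to occurred.
Local branch lost [AND]: C position sensor fails=not, Left gearbox is down=not, Redundant manual crank offline=occurs → not all inputs occur → does not occur.
Hoist path inoperative [AND]: Primary remote link malfunctions=not, A local panel offline=not, Hoist motor is down=not → not all inputs occur → does not occur.
Backup hoist lost [AND]: Hoist path inoperative=not, Wire rope is down=occurs → not all inputs occur → does not occur.
Remote branch down [OR]: Standby brake lost=not, Reserve limit switch malfunctions=not → no input occurs → does not occur.
Power feed lost [OR]: Backup hoist lost=not, Remote branch down=not → no input occurs → does not occur.
Dam spillway gate fails to open [OR]: Local branch lost=not, Power feed lost=not, A power feeder is down=not → no input occurs → does not occur.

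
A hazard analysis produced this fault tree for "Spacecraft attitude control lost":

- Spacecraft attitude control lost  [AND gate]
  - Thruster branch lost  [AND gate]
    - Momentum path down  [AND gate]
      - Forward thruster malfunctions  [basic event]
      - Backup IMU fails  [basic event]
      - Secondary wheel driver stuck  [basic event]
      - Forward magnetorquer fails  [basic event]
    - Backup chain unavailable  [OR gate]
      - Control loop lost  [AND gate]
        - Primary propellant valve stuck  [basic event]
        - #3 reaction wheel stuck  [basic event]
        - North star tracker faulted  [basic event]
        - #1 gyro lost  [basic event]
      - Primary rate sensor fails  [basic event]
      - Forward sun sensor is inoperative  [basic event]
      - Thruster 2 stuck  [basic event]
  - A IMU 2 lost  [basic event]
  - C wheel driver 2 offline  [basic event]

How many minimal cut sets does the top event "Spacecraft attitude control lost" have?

Momentum path down [AND]: one cut set from each child combined → 1 × 1 × 1 × 1 = 1 cut set(s).
Control loop lost [AND]: one cut set from each child combined → 1 × 1 × 1 × 1 = 1 cut set(s).
Backup chain unavailable [OR]: union of children's cut sets → 4 cut set(s).
Thruster branch lost [AND]: one cut set from each child combined → 1 × 4 = 4 cut set(s).
Spacecraft attitude control lost [AND]: one cut set from each child combined → 4 × 1 × 1 = 4 cut set(s).
Minimal cut sets: {#1 gyro lost, #3 reaction wheel stuck, A IMU 2 lost, Backup IMU fails, C wheel driver 2 offline, Forward magnetorquer fails, Forward thruster malfunctions, North star tracker faulted, Primary propellant valve stuck, Secondary wheel driver stuck}; {A IMU 2 lost, Backup IMU fails, C wheel driver 2 offline, Forward magnetorquer fails, Forward thruster malfunctions, Primary rate sensor fails, Secondary wheel driver stuck}; {A IMU 2 lost, Backup IMU fails, C wheel driver 2 offline, Forward magnetorquer fails, Forward sun sensor is inoperative, Forward thruster malfunctions, Secondary wheel driver stuck}; {A IMU 2 lost, Backup IMU fails, C wheel driver 2 offline, Forward magnetorquer fails, Forward thruster malfunctions, Secondary wheel driver stuck, Thruster 2 stuck}.

4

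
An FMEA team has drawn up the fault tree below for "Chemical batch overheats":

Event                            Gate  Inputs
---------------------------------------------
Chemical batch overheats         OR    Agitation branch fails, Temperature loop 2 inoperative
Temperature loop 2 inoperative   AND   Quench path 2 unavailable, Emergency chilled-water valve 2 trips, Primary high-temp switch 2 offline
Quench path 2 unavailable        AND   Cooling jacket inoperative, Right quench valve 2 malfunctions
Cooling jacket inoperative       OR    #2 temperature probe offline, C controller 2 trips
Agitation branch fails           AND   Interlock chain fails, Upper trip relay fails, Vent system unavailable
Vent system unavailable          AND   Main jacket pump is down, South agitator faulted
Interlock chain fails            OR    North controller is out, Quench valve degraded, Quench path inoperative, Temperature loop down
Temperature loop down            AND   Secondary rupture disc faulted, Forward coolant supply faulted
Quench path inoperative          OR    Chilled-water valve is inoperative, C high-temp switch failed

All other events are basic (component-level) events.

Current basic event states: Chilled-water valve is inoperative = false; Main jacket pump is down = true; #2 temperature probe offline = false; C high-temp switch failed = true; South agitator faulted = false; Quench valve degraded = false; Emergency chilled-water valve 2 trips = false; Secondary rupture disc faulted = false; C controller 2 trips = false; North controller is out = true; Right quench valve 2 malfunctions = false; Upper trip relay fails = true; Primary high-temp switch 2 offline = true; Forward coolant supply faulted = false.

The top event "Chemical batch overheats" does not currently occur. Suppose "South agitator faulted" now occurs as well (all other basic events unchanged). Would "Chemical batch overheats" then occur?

Counterfactual: set "South agitator faulted" to occurred.
Quench path inoperative [OR]: Chilled-water valve is inoperative=not, C high-temp switch failed=occurs → at least one input occurs → occurs.
Temperature loop down [AND]: Secondary rupture disc faulted=not, Forward coolant supply faulted=not → not all inputs occur → does not occur.
Interlock chain fails [OR]: North controller is out=occurs, Quench valve degraded=not, Quench path inoperative=occurs, Temperature loop down=not → at least one input occurs → occurs.
Vent system unavailable [AND]: Main jacket pump is down=occurs, South agitator faulted=occurs → all inputs occur → occurs.
Agitation branch fails [AND]: Interlock chain fails=occurs, Upper trip relay fails=occurs, Vent system unavailable=occurs → all inputs occur → occurs.
Cooling jacket inoperative [OR]: #2 temperature probe offline=not, C controller 2 trips=not → no input occurs → does not occur.
Quench path 2 unavailable [AND]: Cooling jacket inoperative=not, Right quench valve 2 malfunctions=not → not all inputs occur → does not occur.
Temperature loop 2 inoperative [AND]: Quench path 2 unavailable=not, Emergency chilled-water valve 2 trips=not, Primary high-temp switch 2 offline=occurs → not all inputs occur → does not occur.
Chemical batch overheats [OR]: Agitation branch fails=occurs, Temperature loop 2 inoperative=not → at least one input occurs → occurs.

Yes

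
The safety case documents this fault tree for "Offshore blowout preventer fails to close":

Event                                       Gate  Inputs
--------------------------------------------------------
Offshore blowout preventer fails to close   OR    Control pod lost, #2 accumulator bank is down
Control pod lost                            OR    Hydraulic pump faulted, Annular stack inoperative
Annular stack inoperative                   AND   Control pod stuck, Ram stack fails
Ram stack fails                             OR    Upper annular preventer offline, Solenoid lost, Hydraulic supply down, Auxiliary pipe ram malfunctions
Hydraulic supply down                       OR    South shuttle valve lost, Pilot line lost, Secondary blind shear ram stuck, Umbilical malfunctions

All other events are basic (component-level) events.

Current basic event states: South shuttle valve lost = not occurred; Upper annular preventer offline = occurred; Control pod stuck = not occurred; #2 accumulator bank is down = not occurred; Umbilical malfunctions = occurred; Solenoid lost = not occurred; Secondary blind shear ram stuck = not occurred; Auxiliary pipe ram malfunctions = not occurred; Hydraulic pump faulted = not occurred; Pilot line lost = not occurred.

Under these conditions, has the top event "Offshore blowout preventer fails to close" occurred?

Hydraulic supply down [OR]: South shuttle valve lost=not, Pilot line lost=not, Secondary blind shear ram stuck=not, Umbilical malfunctions=occurs → at least one input occurs → occurs.
Ram stack fails [OR]: Upper annular preventer offline=occurs, Solenoid lost=not, Hydraulic supply down=occurs, Auxiliary pipe ram malfunctions=not → at least one input occurs → occurs.
Annular stack inoperative [AND]: Control pod stuck=not, Ram stack fails=occurs → not all inputs occur → does not occur.
Control pod lost [OR]: Hydraulic pump faulted=not, Annular stack inoperative=not → no input occurs → does not occur.
Offshore blowout preventer fails to close [OR]: Control pod lost=not, #2 accumulator bank is down=not → no input occurs → does not occur.

No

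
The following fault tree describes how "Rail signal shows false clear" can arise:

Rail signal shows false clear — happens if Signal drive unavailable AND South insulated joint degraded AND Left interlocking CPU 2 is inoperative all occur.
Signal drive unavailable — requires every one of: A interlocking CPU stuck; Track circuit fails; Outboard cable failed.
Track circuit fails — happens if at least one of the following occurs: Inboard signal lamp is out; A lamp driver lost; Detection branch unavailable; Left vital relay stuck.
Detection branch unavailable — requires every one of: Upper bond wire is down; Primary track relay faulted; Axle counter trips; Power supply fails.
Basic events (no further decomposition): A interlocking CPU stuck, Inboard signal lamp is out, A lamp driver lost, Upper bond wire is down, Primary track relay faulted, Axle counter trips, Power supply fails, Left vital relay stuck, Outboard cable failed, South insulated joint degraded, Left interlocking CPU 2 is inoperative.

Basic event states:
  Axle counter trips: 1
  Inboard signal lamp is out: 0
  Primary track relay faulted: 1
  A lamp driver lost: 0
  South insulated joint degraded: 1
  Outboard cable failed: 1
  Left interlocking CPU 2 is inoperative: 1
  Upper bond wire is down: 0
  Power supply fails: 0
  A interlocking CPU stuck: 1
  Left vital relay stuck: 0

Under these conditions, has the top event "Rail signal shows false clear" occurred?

No

Detection branch unavailable [AND]: Upper bond wire is down=not, Primary track relay faulted=occurs, Axle counter trips=occurs, Power supply fails=not → not all inputs occur → does not occur.
Track circuit fails [OR]: Inboard signal lamp is out=not, A lamp driver lost=not, Detection branch unavailable=not, Left vital relay stuck=not → no input occurs → does not occur.
Signal drive unavailable [AND]: A interlocking CPU stuck=occurs, Track circuit fails=not, Outboard cable failed=occurs → not all inputs occur → does not occur.
Rail signal shows false clear [AND]: Signal drive unavailable=not, South insulated joint degraded=occurs, Left interlocking CPU 2 is inoperative=occurs → not all inputs occur → does not occur.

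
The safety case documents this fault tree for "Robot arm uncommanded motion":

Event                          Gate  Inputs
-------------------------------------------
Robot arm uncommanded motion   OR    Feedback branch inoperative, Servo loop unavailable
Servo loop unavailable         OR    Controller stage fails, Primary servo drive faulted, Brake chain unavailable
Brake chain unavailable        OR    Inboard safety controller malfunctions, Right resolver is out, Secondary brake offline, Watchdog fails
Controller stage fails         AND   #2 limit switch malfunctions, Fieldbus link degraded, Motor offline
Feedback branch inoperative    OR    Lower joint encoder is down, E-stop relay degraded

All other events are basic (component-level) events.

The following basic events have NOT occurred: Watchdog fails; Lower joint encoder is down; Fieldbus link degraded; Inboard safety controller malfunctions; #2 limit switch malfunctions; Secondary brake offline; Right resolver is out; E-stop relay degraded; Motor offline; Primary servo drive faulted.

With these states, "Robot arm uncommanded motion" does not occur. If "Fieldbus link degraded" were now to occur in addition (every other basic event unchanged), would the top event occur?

Counterfactual: set "Fieldbus link degraded" to occurred.
Feedback branch inoperative [OR]: Lower joint encoder is down=not, E-stop relay degraded=not → no input occurs → does not occur.
Controller stage fails [AND]: #2 limit switch malfunctions=not, Fieldbus link degraded=occurs, Motor offline=not → not all inputs occur → does not occur.
Brake chain unavailable [OR]: Inboard safety controller malfunctions=not, Right resolver is out=not, Secondary brake offline=not, Watchdog fails=not → no input occurs → does not occur.
Servo loop unavailable [OR]: Controller stage fails=not, Primary servo drive faulted=not, Brake chain unavailable=not → no input occurs → does not occur.
Robot arm uncommanded motion [OR]: Feedback branch inoperative=not, Servo loop unavailable=not → no input occurs → does not occur.

No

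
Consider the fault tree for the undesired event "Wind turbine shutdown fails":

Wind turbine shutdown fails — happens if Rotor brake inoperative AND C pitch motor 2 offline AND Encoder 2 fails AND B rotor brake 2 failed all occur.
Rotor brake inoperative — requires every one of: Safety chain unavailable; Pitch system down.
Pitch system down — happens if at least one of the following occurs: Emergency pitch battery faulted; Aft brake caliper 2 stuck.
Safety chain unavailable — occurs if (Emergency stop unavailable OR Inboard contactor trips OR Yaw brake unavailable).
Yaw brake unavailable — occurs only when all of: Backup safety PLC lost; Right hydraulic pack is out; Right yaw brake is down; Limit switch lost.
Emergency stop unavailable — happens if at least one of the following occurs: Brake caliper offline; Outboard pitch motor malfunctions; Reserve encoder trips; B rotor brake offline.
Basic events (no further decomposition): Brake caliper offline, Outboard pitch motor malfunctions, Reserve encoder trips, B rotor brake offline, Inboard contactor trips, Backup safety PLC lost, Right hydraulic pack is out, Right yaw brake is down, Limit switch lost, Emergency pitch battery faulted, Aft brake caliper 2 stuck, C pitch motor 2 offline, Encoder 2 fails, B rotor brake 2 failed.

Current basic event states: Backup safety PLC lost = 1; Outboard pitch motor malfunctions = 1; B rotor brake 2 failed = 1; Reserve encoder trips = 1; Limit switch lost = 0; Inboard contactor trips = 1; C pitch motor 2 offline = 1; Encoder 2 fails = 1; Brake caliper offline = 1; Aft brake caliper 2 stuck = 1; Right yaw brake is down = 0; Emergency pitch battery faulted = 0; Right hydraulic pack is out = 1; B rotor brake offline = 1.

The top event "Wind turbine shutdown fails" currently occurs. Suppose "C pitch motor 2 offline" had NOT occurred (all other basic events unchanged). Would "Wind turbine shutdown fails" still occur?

No

Counterfactual: set "C pitch motor 2 offline" to not occurred.
Emergency stop unavailable [OR]: Brake caliper offline=occurs, Outboard pitch motor malfunctions=occurs, Reserve encoder trips=occurs, B rotor brake offline=occurs → at least one input occurs → occurs.
Yaw brake unavailable [AND]: Backup safety PLC lost=occurs, Right hydraulic pack is out=occurs, Right yaw brake is down=not, Limit switch lost=not → not all inputs occur → does not occur.
Safety chain unavailable [OR]: Emergency stop unavailable=occurs, Inboard contactor trips=occurs, Yaw brake unavailable=not → at least one input occurs → occurs.
Pitch system down [OR]: Emergency pitch battery faulted=not, Aft brake caliper 2 stuck=occurs → at least one input occurs → occurs.
Rotor brake inoperative [AND]: Safety chain unavailable=occurs, Pitch system down=occurs → all inputs occur → occurs.
Wind turbine shutdown fails [AND]: Rotor brake inoperative=occurs, C pitch motor 2 offline=not, Encoder 2 fails=occurs, B rotor brake 2 failed=occurs → not all inputs occur → does not occur.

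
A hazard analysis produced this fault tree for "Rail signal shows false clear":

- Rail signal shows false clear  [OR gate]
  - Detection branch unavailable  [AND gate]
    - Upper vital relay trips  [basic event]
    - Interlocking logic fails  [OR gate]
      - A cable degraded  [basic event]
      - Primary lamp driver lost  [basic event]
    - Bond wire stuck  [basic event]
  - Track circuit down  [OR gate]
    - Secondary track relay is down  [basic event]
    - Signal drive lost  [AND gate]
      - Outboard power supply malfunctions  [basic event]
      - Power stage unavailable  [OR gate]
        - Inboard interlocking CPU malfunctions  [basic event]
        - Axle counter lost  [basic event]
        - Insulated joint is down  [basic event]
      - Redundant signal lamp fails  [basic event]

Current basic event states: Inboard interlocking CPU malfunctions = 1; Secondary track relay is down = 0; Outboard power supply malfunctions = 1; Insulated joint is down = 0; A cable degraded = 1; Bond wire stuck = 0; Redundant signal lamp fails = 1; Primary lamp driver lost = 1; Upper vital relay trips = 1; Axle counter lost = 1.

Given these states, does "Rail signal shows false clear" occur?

Yes

Interlocking logic fails [OR]: A cable degraded=occurs, Primary lamp driver lost=occurs → at least one input occurs → occurs.
Detection branch unavailable [AND]: Upper vital relay trips=occurs, Interlocking logic fails=occurs, Bond wire stuck=not → not all inputs occur → does not occur.
Power stage unavailable [OR]: Inboard interlocking CPU malfunctions=occurs, Axle counter lost=occurs, Insulated joint is down=not → at least one input occurs → occurs.
Signal drive lost [AND]: Outboard power supply malfunctions=occurs, Power stage unavailable=occurs, Redundant signal lamp fails=occurs → all inputs occur → occurs.
Track circuit down [OR]: Secondary track relay is down=not, Signal drive lost=occurs → at least one input occurs → occurs.
Rail signal shows false clear [OR]: Detection branch unavailable=not, Track circuit down=occurs → at least one input occurs → occurs.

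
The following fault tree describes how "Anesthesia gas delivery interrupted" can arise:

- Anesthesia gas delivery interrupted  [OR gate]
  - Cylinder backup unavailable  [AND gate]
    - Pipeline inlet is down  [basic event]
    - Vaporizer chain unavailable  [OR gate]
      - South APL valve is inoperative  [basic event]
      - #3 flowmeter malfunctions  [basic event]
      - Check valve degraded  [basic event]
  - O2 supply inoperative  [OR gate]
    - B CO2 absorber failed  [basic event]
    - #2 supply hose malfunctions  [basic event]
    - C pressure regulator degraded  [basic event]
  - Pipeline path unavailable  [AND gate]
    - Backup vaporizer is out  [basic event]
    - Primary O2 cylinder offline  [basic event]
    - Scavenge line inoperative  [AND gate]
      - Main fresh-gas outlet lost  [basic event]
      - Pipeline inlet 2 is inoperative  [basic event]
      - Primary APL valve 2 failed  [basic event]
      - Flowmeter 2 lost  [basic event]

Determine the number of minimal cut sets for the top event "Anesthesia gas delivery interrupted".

7

Vaporizer chain unavailable [OR]: union of children's cut sets → 3 cut set(s).
Cylinder backup unavailable [AND]: one cut set from each child combined → 1 × 3 = 3 cut set(s).
O2 supply inoperative [OR]: union of children's cut sets → 3 cut set(s).
Scavenge line inoperative [AND]: one cut set from each child combined → 1 × 1 × 1 × 1 = 1 cut set(s).
Pipeline path unavailable [AND]: one cut set from each child combined → 1 × 1 × 1 = 1 cut set(s).
Anesthesia gas delivery interrupted [OR]: union of children's cut sets → 7 cut set(s).
Minimal cut sets: {Pipeline inlet is down, South APL valve is inoperative}; {#3 flowmeter malfunctions, Pipeline inlet is down}; {Check valve degraded, Pipeline inlet is down}; {B CO2 absorber failed}; {#2 supply hose malfunctions}; {C pressure regulator degraded}; {Backup vaporizer is out, Flowmeter 2 lost, Main fresh-gas outlet lost, Pipeline inlet 2 is inoperative, Primary APL valve 2 failed, Primary O2 cylinder offline}.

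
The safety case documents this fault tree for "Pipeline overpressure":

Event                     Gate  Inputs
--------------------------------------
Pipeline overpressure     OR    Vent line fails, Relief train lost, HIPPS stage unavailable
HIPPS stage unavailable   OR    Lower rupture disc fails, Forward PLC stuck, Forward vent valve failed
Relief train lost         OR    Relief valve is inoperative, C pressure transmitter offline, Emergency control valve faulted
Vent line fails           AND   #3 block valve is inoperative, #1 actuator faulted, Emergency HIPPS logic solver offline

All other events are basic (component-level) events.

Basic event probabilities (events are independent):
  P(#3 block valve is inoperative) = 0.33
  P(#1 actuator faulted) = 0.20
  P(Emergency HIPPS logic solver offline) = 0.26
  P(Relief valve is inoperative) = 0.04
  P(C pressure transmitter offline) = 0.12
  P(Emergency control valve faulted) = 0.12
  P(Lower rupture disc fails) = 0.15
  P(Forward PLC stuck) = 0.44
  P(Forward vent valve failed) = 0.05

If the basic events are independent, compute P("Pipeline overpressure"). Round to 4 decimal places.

P(Vent line fails) [AND] = 0.33 × 0.20 × 0.26 = 0.017160
P(Relief train lost) [OR] = 1 − (1−0.04) × (1−0.12) × (1−0.12) = 0.256576
P(HIPPS stage unavailable) [OR] = 1 − (1−0.15) × (1−0.44) × (1−0.05) = 0.547800
P(Pipeline overpressure) [OR] = 1 − (1−0.017160) × (1−0.256576) × (1−0.547800) = 0.669592
Rounded to 4 decimal places: P(Pipeline overpressure) ≈ 0.6696.

0.6696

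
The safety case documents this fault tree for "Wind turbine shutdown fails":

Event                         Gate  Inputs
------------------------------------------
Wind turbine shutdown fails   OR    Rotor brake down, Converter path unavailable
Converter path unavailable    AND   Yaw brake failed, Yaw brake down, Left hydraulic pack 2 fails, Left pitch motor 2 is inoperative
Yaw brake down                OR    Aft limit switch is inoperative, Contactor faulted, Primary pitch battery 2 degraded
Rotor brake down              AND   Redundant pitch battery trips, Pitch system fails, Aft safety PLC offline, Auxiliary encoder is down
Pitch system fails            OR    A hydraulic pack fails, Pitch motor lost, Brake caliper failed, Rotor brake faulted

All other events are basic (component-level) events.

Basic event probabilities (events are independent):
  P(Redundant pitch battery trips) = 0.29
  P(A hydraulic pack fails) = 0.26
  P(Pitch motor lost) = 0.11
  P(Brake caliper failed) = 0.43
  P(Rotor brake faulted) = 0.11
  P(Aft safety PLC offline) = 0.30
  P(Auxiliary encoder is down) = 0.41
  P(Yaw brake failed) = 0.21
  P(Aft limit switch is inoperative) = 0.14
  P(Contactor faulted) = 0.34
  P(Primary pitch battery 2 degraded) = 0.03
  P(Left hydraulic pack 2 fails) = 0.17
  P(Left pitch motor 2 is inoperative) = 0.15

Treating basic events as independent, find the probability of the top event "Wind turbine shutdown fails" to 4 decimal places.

0.0261

P(Pitch system fails) [OR] = 1 − (1−0.26) × (1−0.11) × (1−0.43) × (1−0.11) = 0.665892
P(Rotor brake down) [AND] = 0.29 × 0.665892 × 0.30 × 0.41 = 0.023752
P(Yaw brake down) [OR] = 1 − (1−0.14) × (1−0.34) × (1−0.03) = 0.449428
P(Converter path unavailable) [AND] = 0.21 × 0.449428 × 0.17 × 0.15 = 0.002407
P(Wind turbine shutdown fails) [OR] = 1 − (1−0.023752) × (1−0.002407) = 0.026102
Rounded to 4 decimal places: P(Wind turbine shutdown fails) ≈ 0.0261.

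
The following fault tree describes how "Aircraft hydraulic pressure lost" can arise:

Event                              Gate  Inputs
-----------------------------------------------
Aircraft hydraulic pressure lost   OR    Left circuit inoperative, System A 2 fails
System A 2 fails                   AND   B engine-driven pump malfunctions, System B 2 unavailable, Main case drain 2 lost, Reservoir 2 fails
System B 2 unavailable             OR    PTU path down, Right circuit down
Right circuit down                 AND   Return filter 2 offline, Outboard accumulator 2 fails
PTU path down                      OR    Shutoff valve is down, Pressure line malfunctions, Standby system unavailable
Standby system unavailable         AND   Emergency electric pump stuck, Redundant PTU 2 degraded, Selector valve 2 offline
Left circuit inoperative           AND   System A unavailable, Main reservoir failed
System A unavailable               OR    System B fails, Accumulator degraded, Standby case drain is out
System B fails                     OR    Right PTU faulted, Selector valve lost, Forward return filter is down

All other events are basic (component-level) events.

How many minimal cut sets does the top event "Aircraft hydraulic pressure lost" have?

System B fails [OR]: union of children's cut sets → 3 cut set(s).
System A unavailable [OR]: union of children's cut sets → 5 cut set(s).
Left circuit inoperative [AND]: one cut set from each child combined → 5 × 1 = 5 cut set(s).
Standby system unavailable [AND]: one cut set from each child combined → 1 × 1 × 1 = 1 cut set(s).
PTU path down [OR]: union of children's cut sets → 3 cut set(s).
Right circuit down [AND]: one cut set from each child combined → 1 × 1 = 1 cut set(s).
System B 2 unavailable [OR]: union of children's cut sets → 4 cut set(s).
System A 2 fails [AND]: one cut set from each child combined → 1 × 4 × 1 × 1 = 4 cut set(s).
Aircraft hydraulic pressure lost [OR]: union of children's cut sets → 9 cut set(s).
Minimal cut sets: {Main reservoir failed, Right PTU faulted}; {Main reservoir failed, Selector valve lost}; {Forward return filter is down, Main reservoir failed}; {Accumulator degraded, Main reservoir failed}; {Main reservoir failed, Standby case drain is out}; {B engine-driven pump malfunctions, Main case drain 2 lost, Reservoir 2 fails, Shutoff valve is down}; {B engine-driven pump malfunctions, Main case drain 2 lost, Pressure line malfunctions, Reservoir 2 fails}; {B engine-driven pump malfunctions, Emergency electric pump stuck, Main case drain 2 lost, Redundant PTU 2 degraded, Reservoir 2 fails, Selector valve 2 offline}; {B engine-driven pump malfunctions, Main case drain 2 lost, Outboard accumulator 2 fails, Reservoir 2 fails, Return filter 2 offline}.

9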